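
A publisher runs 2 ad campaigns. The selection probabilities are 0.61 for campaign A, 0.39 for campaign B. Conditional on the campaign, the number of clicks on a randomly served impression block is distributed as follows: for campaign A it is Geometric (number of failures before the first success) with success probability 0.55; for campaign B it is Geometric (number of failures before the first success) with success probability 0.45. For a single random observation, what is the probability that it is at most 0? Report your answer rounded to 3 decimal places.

0.511

Conditional on each campaign, P(X ≤ 0): A: 0.55; B: 0.45.
By total probability, P(X ≤ 0) = 0.61·0.55 + 0.39·0.45 = 0.511.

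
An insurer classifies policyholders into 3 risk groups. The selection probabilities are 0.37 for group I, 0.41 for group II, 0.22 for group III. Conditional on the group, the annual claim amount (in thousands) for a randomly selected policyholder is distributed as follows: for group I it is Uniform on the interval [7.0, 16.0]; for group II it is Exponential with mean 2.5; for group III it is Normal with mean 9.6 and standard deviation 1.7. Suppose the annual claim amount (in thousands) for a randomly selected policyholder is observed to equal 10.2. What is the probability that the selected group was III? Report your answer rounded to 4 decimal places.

Likelihoods f(10.2 | ·): I: 0.111111; II: 0.00676299; III: 0.220502.
Posterior ∝ prior × likelihood. Numerator for III: 0.22·0.220502 = 0.0485103.
Normalizing constant: 0.37·0.111111 + 0.41·0.00676299 + 0.22·0.220502 = 0.0923943.
P(III | observation) = 0.0485103 / 0.0923943 = 0.525036.

0.5250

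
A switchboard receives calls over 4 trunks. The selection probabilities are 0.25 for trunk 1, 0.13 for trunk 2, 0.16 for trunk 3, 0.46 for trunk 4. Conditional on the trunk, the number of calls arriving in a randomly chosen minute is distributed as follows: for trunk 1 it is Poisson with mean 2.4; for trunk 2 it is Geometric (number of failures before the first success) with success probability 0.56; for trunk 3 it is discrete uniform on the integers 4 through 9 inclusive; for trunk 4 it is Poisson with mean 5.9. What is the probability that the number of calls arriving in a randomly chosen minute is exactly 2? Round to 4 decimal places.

Conditional on each trunk, P(X = 2): 1: 0.261268; 2: 0.108416; 3: 0; 4: 0.04768.
By total probability, P(X = 2) = 0.25·0.261268 + 0.13·0.108416 + 0.16·0 + 0.46·0.04768 = 0.101344.

0.1013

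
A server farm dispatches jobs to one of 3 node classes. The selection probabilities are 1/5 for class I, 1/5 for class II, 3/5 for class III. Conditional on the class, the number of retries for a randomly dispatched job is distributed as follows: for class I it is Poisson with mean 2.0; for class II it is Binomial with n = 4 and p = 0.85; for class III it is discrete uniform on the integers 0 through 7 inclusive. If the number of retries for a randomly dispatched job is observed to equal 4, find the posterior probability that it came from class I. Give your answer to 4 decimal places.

0.0914

Likelihoods P(X=4 | ·): I: 0.0902235; II: 0.522006; III: 0.125.
Posterior ∝ prior × likelihood. Numerator for I: 0.2·0.0902235 = 0.0180447.
Normalizing constant: 0.2·0.0902235 + 0.2·0.522006 + 0.6·0.125 = 0.197446.
P(I | observation) = 0.0180447 / 0.197446 = 0.0913906.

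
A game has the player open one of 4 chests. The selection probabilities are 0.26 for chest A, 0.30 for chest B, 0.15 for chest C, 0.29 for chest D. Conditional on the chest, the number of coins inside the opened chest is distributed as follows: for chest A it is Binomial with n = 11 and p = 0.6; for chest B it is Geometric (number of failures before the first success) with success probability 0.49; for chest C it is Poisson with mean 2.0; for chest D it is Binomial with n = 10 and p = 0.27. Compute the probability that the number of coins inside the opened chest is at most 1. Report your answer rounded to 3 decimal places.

Conditional on each chest, P(X ≤ 1): A: 0.000734003; B: 0.7399; C: 0.406006; D: 0.20193.
By total probability, P(X ≤ 1) = 0.26·0.000734003 + 0.3·0.7399 + 0.15·0.406006 + 0.29·0.20193 = 0.341621.

0.342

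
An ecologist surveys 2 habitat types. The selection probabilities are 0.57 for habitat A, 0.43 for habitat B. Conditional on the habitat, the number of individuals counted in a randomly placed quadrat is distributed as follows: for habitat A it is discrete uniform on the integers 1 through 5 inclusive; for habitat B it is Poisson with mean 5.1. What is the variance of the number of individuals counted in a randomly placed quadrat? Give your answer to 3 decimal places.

Per component, A: μ=3, E[X²]=11; B: μ=5.1, E[X²]=31.11.
E[X] = 0.57·3 + 0.43·5.1 = 3.903.
E[X²] = 0.57·11 + 0.43·31.11 = 19.6473.
Var(X) = E[X²] − (E[X])² = 19.6473 − 15.2334 = 4.41389.

4.414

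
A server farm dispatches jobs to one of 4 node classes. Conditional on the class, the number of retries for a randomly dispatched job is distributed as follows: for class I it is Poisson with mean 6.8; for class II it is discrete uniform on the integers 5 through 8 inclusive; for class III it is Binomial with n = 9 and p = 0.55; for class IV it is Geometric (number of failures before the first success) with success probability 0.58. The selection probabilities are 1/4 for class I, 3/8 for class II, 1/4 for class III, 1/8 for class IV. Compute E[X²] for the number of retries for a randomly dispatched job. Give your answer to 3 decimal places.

36.477

For each component E[X²] = Var + (mean)², giving I: 53.04; II: 43.5; III: 26.73; IV: 1.77289.
Overall E[X²] = 0.25·53.04 + 0.375·43.5 + 0.25·26.73 + 0.125·1.77289 = 36.4766.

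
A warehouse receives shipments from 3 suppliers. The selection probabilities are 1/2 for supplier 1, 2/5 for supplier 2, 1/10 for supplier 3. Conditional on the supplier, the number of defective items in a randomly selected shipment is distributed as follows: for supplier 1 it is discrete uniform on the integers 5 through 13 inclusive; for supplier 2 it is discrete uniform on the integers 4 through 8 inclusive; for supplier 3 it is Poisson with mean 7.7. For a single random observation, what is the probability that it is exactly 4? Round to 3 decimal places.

Conditional on each supplier, P(X = 4): 1: 0; 2: 0.2; 3: 0.0663261.
By total probability, P(X = 4) = 0.5·0 + 0.4·0.2 + 0.1·0.0663261 = 0.0866326.

0.087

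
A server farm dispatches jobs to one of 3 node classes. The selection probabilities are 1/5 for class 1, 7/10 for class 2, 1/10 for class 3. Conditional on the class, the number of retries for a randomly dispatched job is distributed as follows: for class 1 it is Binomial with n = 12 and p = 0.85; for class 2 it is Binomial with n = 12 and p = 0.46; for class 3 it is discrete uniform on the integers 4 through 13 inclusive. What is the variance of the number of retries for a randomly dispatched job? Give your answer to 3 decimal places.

Per component, 1: μ=10.2, E[X²]=105.57; 2: μ=5.52, E[X²]=33.4512; 3: μ=8.5, E[X²]=80.5.
E[X] = 0.2·10.2 + 0.7·5.52 + 0.1·8.5 = 6.754.
E[X²] = 0.2·105.57 + 0.7·33.4512 + 0.1·80.5 = 52.5798.
Var(X) = E[X²] − (E[X])² = 52.5798 − 45.6165 = 6.96332.

6.963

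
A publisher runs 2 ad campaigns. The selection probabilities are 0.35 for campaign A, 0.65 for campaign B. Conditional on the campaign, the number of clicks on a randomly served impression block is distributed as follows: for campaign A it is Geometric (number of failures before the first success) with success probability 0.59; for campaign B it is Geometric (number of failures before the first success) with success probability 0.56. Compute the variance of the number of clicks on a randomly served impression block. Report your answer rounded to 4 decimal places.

Per component, A: μ=0.694915, E[X²]=1.66073; B: μ=0.785714, E[X²]=2.02041.
E[X] = 0.35·0.694915 + 0.65·0.785714 = 0.753935.
E[X²] = 0.35·1.66073 + 0.65·2.02041 = 1.89452.
Var(X) = E[X²] − (E[X])² = 1.89452 − 0.568417 = 1.3261.

1.3261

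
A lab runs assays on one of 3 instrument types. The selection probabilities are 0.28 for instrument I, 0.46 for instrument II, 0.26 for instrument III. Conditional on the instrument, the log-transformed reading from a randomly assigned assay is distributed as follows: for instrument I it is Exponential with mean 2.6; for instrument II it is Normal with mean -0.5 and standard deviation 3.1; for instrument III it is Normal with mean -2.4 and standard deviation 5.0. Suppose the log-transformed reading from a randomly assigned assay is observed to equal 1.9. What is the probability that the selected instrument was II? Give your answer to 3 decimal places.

Likelihoods f(1.9 | ·): I: 0.185207; II: 0.0953664; III: 0.0551236.
Posterior ∝ prior × likelihood. Numerator for II: 0.46·0.0953664 = 0.0438686.
Normalizing constant: 0.28·0.185207 + 0.46·0.0953664 + 0.26·0.0551236 = 0.110059.
P(II | observation) = 0.0438686 / 0.110059 = 0.398592.

0.399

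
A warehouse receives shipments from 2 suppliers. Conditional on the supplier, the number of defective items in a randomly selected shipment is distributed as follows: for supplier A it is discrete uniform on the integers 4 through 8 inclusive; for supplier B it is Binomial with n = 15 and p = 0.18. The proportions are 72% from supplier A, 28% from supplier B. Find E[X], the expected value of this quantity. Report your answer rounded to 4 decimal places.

Component means — A: 6; B: 2.7.
E[X] = 0.72·6 + 0.28·2.7 = 5.076.

5.0760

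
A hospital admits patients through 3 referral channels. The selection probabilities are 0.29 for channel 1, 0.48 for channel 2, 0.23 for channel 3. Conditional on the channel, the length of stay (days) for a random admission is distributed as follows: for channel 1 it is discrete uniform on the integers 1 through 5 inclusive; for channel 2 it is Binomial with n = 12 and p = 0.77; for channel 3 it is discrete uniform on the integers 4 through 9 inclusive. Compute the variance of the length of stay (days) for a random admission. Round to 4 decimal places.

Per component, 1: μ=3, E[X²]=11; 2: μ=9.24, E[X²]=87.5028; 3: μ=6.5, E[X²]=45.1667.
E[X] = 0.29·3 + 0.48·9.24 + 0.23·6.5 = 6.8002.
E[X²] = 0.29·11 + 0.48·87.5028 + 0.23·45.1667 = 55.5797.
Var(X) = E[X²] − (E[X])² = 55.5797 − 46.2427 = 9.33696.

9.3370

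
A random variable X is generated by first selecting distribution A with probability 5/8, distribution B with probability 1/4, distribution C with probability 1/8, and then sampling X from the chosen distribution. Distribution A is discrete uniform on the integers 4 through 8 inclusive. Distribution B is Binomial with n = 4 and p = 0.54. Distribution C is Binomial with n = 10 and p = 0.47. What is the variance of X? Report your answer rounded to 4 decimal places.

4.4474

Per component, A: μ=6, E[X²]=38; B: μ=2.16, E[X²]=5.6592; C: μ=4.7, E[X²]=24.581.
E[X] = 0.625·6 + 0.25·2.16 + 0.125·4.7 = 4.8775.
E[X²] = 0.625·38 + 0.25·5.6592 + 0.125·24.581 = 28.2374.
Var(X) = E[X²] − (E[X])² = 28.2374 − 23.79 = 4.44742.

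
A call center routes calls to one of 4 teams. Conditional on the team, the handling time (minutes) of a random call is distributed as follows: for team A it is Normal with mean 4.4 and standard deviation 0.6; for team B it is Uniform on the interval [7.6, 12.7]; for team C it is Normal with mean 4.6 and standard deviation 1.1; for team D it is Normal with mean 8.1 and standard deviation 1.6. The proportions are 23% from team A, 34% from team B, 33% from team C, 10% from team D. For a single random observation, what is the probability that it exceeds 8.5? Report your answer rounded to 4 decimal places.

Conditional on each team, P(X > 8.5): A: 4.14824e-12; B: 0.823529; C: 0.000195968; D: 0.401294.
By total probability, P(X > 8.5) = 0.23·4.14824e-12 + 0.34·0.823529 + 0.33·0.000195968 + 0.1·0.401294 = 0.320194.

0.3202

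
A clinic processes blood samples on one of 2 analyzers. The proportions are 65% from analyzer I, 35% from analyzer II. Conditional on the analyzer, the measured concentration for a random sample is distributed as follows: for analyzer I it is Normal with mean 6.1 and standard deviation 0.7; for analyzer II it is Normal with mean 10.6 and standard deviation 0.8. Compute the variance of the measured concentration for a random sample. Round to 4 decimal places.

5.1494

Per component, I: μ=6.1, E[X²]=37.7; II: μ=10.6, E[X²]=113.
E[X] = 0.65·6.1 + 0.35·10.6 = 7.675.
E[X²] = 0.65·37.7 + 0.35·113 = 64.055.
Var(X) = E[X²] − (E[X])² = 64.055 − 58.9056 = 5.14938.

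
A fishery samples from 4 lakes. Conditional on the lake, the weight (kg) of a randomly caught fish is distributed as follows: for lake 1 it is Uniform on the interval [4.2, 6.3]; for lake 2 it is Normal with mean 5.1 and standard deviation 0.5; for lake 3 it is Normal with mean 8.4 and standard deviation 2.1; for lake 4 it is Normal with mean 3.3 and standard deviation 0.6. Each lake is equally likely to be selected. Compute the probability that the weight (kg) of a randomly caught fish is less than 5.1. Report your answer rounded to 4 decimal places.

Conditional on each lake, P(X < 5.1): 1: 0.428571; 2: 0.5; 3: 0.0580416; 4: 0.99865.
By total probability, P(X < 5.1) = 0.25·0.428571 + 0.25·0.5 + 0.25·0.0580416 + 0.25·0.99865 = 0.496316.

0.4963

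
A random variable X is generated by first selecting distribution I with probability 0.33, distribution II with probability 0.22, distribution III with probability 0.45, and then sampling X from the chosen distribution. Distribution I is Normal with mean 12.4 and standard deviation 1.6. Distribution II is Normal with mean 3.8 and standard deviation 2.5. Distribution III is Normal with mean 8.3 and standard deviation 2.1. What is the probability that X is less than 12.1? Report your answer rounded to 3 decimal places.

0.795

Conditional on each component, P(X < 12.1): I: 0.425634; II: 0.99955; III: 0.964815.
By total probability, P(X < 12.1) = 0.33·0.425634 + 0.22·0.99955 + 0.45·0.964815 = 0.794527.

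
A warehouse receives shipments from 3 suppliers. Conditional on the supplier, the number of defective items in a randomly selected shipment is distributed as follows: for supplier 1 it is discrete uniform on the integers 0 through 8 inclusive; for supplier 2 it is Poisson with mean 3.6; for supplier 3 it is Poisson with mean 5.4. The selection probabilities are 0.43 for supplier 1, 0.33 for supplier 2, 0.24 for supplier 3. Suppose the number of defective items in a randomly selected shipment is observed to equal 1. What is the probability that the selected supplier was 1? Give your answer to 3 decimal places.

Likelihoods P(X=1 | ·): 1: 0.111111; 2: 0.0983654; 3: 0.0243895.
Posterior ∝ prior × likelihood. Numerator for 1: 0.43·0.111111 = 0.0477778.
Normalizing constant: 0.43·0.111111 + 0.33·0.0983654 + 0.24·0.0243895 = 0.0860918.
P(1 | observation) = 0.0477778 / 0.0860918 = 0.554963.

0.555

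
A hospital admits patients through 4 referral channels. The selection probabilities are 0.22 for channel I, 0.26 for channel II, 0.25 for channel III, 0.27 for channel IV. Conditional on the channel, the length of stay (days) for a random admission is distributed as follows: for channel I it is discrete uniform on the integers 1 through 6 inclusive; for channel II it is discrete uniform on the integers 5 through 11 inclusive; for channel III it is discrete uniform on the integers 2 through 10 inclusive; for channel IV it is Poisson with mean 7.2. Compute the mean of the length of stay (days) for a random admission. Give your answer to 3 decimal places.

Component means — I: 3.5; II: 8; III: 6; IV: 7.2.
E[X] = 0.22·3.5 + 0.26·8 + 0.25·6 + 0.27·7.2 = 6.294.

6.294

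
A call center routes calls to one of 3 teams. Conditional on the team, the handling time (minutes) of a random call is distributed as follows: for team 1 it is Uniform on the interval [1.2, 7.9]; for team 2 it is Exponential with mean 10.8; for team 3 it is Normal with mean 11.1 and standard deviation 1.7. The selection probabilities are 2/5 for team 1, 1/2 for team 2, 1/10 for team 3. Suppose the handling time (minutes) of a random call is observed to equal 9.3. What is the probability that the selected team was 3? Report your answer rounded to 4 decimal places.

0.4064

Likelihoods f(9.3 | ·): 1: 0; 2: 0.0391382; 3: 0.133973.
Posterior ∝ prior × likelihood. Numerator for 3: 0.1·0.133973 = 0.0133973.
Normalizing constant: 0.4·0 + 0.5·0.0391382 + 0.1·0.133973 = 0.0329663.
P(3 | observation) = 0.0133973 / 0.0329663 = 0.406392.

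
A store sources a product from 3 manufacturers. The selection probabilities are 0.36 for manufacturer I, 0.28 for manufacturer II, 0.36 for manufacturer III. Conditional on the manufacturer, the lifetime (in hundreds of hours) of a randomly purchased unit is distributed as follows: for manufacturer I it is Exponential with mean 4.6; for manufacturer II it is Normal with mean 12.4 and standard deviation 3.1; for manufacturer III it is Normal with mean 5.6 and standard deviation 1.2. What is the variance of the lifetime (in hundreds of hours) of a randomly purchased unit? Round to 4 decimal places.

Per component, I: μ=4.6, E[X²]=42.32; II: μ=12.4, E[X²]=163.37; III: μ=5.6, E[X²]=32.8.
E[X] = 0.36·4.6 + 0.28·12.4 + 0.36·5.6 = 7.144.
E[X²] = 0.36·42.32 + 0.28·163.37 + 0.36·32.8 = 72.7868.
Var(X) = E[X²] − (E[X])² = 72.7868 − 51.0367 = 21.7501.

21.7501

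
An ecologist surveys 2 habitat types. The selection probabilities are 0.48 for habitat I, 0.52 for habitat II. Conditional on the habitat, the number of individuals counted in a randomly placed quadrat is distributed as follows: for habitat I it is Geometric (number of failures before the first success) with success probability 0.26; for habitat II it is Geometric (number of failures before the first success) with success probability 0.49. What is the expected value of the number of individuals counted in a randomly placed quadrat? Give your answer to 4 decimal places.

1.9074

Component means — I: 2.84615; II: 1.04082.
E[X] = 0.48·2.84615 + 0.52·1.04082 = 1.90738.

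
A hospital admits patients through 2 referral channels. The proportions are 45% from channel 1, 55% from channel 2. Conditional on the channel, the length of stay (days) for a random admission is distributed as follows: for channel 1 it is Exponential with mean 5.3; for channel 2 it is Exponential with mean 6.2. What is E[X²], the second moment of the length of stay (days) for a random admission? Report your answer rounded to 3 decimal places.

67.565

For each component E[X²] = Var + (mean)², giving 1: 56.18; 2: 76.88.
Overall E[X²] = 0.45·56.18 + 0.55·76.88 = 67.565.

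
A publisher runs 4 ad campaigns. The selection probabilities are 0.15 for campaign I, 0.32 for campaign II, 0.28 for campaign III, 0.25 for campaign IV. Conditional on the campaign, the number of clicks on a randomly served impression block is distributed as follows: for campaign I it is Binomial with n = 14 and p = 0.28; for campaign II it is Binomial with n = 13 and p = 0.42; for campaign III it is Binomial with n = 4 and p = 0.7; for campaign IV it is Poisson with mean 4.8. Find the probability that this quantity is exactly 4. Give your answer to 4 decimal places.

Conditional on each campaign, P(X = 4): I: 0.230352; II: 0.165255; III: 0.2401; IV: 0.182029.
By total probability, P(X = 4) = 0.15·0.230352 + 0.32·0.165255 + 0.28·0.2401 + 0.25·0.182029 = 0.20017.

0.2002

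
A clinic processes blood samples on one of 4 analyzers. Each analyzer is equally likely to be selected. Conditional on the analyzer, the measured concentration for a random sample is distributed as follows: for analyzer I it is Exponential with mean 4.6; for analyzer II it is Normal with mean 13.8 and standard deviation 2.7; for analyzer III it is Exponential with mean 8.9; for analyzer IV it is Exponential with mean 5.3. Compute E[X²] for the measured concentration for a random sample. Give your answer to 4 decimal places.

For each component E[X²] = Var + (mean)², giving I: 42.32; II: 197.73; III: 158.42; IV: 56.18.
Overall E[X²] = 0.25·42.32 + 0.25·197.73 + 0.25·158.42 + 0.25·56.18 = 113.663.

113.6625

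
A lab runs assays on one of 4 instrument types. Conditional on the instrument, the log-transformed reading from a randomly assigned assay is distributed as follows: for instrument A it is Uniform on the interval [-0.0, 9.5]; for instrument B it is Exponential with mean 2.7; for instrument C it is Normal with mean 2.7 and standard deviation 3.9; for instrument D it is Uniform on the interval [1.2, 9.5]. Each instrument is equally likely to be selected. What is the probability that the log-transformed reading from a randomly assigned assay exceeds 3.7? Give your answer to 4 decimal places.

Conditional on each instrument, P(X > 3.7): A: 0.610526; B: 0.254013; C: 0.398817; D: 0.698795.
By total probability, P(X > 3.7) = 0.25·0.610526 + 0.25·0.254013 + 0.25·0.398817 + 0.25·0.698795 = 0.490538.

0.4905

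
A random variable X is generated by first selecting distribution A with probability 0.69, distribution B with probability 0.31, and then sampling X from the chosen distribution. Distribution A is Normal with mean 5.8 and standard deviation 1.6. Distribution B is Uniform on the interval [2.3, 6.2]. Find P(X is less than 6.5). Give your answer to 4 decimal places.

0.7717

Conditional on each component, P(X < 6.5): A: 0.669126; B: 1.
By total probability, P(X < 6.5) = 0.69·0.669126 + 0.31·1 = 0.771697.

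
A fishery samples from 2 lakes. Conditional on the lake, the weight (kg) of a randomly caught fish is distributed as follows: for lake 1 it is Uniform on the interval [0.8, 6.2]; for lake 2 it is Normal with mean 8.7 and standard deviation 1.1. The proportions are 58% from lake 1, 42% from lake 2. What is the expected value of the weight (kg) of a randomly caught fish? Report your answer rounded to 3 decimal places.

Component means — 1: 3.5; 2: 8.7.
E[X] = 0.58·3.5 + 0.42·8.7 = 5.684.

5.684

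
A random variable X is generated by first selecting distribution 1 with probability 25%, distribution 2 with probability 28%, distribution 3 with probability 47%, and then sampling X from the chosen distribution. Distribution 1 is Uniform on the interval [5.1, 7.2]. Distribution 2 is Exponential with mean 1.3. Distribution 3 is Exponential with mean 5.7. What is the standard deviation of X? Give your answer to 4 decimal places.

4.4781

Per component, 1: μ=6.15, E[X²]=38.19; 2: μ=1.3, E[X²]=3.38; 3: μ=5.7, E[X²]=64.98.
E[X] = 0.25·6.15 + 0.28·1.3 + 0.47·5.7 = 4.5805.
E[X²] = 0.25·38.19 + 0.28·3.38 + 0.47·64.98 = 41.0345.
Var(X) = E[X²] − (E[X])² = 41.0345 − 20.981 = 20.0535.
SD(X) = √20.0535 = 4.47812.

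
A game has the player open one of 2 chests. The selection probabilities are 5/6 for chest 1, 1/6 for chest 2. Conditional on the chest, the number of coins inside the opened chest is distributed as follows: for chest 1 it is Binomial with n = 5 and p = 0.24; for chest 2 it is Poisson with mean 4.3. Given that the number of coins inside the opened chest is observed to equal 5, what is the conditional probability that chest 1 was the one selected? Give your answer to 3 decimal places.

0.023

Likelihoods P(X=5 | ·): 1: 0.000796262; 2: 0.166224.
Posterior ∝ prior × likelihood. Numerator for 1: 0.833333·0.000796262 = 0.000663552.
Normalizing constant: 0.833333·0.000796262 + 0.166667·0.166224 = 0.0283676.
P(1 | observation) = 0.000663552 / 0.0283676 = 0.0233912.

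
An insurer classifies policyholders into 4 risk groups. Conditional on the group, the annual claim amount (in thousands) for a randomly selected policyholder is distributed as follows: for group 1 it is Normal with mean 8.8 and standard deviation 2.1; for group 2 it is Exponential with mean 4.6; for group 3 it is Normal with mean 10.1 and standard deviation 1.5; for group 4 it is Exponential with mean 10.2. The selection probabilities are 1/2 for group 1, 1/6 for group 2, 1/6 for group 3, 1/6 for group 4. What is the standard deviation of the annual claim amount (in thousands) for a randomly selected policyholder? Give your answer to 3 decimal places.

5.190

Per component, 1: μ=8.8, E[X²]=81.85; 2: μ=4.6, E[X²]=42.32; 3: μ=10.1, E[X²]=104.26; 4: μ=10.2, E[X²]=208.08.
E[X] = 0.5·8.8 + 0.166667·4.6 + 0.166667·10.1 + 0.166667·10.2 = 8.55.
E[X²] = 0.5·81.85 + 0.166667·42.32 + 0.166667·104.26 + 0.166667·208.08 = 100.035.
Var(X) = E[X²] − (E[X])² = 100.035 − 73.1025 = 26.9325.
SD(X) = √26.9325 = 5.18965.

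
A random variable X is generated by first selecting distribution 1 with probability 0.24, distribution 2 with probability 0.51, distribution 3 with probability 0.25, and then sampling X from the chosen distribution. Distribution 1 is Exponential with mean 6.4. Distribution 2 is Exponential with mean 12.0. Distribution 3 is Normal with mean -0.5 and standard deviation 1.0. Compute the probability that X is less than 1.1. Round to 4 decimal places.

0.3189

Conditional on each component, P(X < 1.1): 1: 0.157916; 2: 0.0875908; 3: 0.945201.
By total probability, P(X < 1.1) = 0.24·0.157916 + 0.51·0.0875908 + 0.25·0.945201 = 0.318871.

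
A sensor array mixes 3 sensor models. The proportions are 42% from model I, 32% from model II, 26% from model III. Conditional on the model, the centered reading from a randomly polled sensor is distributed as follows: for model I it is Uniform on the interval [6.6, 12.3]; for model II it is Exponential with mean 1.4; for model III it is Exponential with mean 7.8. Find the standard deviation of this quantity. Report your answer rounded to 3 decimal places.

5.477

Per component, I: μ=9.45, E[X²]=92.01; II: μ=1.4, E[X²]=3.92; III: μ=7.8, E[X²]=121.68.
E[X] = 0.42·9.45 + 0.32·1.4 + 0.26·7.8 = 6.445.
E[X²] = 0.42·92.01 + 0.32·3.92 + 0.26·121.68 = 71.5354.
Var(X) = E[X²] − (E[X])² = 71.5354 − 41.538 = 29.9974.
SD(X) = √29.9974 = 5.47699.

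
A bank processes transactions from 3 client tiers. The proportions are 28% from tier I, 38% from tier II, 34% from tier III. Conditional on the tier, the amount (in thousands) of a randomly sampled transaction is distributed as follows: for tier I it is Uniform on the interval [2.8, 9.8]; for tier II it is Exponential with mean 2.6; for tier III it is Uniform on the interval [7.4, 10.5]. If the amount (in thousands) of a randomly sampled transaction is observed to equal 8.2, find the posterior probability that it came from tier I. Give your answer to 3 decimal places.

0.257

Likelihoods f(8.2 | ·): I: 0.142857; II: 0.0164183; III: 0.322581.
Posterior ∝ prior × likelihood. Numerator for I: 0.28·0.142857 = 0.04.
Normalizing constant: 0.28·0.142857 + 0.38·0.0164183 + 0.34·0.322581 = 0.155916.
P(I | observation) = 0.04 / 0.155916 = 0.256548.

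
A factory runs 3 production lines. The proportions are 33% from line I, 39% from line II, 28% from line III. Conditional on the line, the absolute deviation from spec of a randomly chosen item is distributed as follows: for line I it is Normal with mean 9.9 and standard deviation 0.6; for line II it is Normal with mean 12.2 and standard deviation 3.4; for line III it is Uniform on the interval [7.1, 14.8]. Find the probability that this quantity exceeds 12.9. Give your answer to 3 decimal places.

0.232

Conditional on each line, P(X > 12.9): I: 2.86652e-07; II: 0.418441; III: 0.246753.
By total probability, P(X > 12.9) = 0.33·2.86652e-07 + 0.39·0.418441 + 0.28·0.246753 = 0.232283.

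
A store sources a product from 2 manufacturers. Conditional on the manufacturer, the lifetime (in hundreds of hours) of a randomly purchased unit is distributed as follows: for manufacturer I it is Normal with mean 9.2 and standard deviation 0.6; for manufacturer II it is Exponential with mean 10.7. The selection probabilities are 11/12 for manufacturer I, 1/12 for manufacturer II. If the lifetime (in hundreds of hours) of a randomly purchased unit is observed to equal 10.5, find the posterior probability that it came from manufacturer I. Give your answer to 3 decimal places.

0.952

Likelihoods f(10.5 | ·): I: 0.0635877; II: 0.0350299.
Posterior ∝ prior × likelihood. Numerator for I: 0.916667·0.0635877 = 0.0582887.
Normalizing constant: 0.916667·0.0635877 + 0.0833333·0.0350299 = 0.0612079.
P(I | observation) = 0.0582887 / 0.0612079 = 0.952307.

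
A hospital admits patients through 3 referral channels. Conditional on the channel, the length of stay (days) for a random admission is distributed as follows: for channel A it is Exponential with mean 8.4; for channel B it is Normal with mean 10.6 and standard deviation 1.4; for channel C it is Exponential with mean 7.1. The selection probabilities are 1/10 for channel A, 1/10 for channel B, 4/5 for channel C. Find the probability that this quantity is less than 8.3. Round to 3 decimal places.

0.619

Conditional on each channel, P(X < 8.3): A: 0.627715; B: 0.0502062; C: 0.689327.
By total probability, P(X < 8.3) = 0.1·0.627715 + 0.1·0.0502062 + 0.8·0.689327 = 0.619254.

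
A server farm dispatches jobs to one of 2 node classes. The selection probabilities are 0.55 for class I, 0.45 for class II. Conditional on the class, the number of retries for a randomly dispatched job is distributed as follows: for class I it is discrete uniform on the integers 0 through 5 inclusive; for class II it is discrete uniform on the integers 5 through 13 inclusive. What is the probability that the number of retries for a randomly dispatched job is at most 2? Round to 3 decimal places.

0.275

Conditional on each class, P(X ≤ 2): I: 0.5; II: 0.
By total probability, P(X ≤ 2) = 0.55·0.5 + 0.45·0 = 0.275.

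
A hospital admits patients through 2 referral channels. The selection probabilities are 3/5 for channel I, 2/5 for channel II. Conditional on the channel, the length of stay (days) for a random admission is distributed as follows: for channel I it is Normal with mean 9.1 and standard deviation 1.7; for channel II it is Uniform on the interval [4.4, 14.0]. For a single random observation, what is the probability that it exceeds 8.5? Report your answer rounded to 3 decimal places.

Conditional on each channel, P(X > 8.5): I: 0.637934; II: 0.572917.
By total probability, P(X > 8.5) = 0.6·0.637934 + 0.4·0.572917 = 0.611927.

0.612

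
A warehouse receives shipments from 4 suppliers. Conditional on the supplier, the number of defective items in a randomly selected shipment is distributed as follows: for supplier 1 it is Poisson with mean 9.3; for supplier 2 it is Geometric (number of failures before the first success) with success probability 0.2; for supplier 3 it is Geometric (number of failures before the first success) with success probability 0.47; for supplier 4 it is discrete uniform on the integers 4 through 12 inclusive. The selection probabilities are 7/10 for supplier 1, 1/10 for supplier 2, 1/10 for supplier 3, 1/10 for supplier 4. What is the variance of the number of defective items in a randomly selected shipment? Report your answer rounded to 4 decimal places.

16.8911

Per component, 1: μ=9.3, E[X²]=95.79; 2: μ=4, E[X²]=36; 3: μ=1.12766, E[X²]=3.67089; 4: μ=8, E[X²]=70.6667.
E[X] = 0.7·9.3 + 0.1·4 + 0.1·1.12766 + 0.1·8 = 7.82277.
E[X²] = 0.7·95.79 + 0.1·36 + 0.1·3.67089 + 0.1·70.6667 = 78.0868.
Var(X) = E[X²] − (E[X])² = 78.0868 − 61.1957 = 16.8911.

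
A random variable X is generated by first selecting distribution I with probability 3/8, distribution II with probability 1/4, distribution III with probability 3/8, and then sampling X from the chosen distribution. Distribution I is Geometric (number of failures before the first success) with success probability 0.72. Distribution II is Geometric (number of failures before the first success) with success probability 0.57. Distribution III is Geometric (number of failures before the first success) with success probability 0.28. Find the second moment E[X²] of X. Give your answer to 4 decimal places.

6.6559

For each component E[X²] = Var + (mean)², giving I: 0.691358; II: 1.89258; III: 15.7959.
Overall E[X²] = 0.375·0.691358 + 0.25·1.89258 + 0.375·15.7959 = 6.65587.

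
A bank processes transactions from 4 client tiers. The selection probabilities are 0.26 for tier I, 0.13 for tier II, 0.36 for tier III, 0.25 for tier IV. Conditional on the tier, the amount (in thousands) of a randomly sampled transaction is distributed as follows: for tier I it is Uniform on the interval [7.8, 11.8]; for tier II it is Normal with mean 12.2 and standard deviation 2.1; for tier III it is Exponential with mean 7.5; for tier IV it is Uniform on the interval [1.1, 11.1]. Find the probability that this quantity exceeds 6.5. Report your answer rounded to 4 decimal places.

Conditional on each tier, P(X > 6.5): I: 1; II: 0.996679; III: 0.42035; IV: 0.46.
By total probability, P(X > 6.5) = 0.26·1 + 0.13·0.996679 + 0.36·0.42035 + 0.25·0.46 = 0.655894.

0.6559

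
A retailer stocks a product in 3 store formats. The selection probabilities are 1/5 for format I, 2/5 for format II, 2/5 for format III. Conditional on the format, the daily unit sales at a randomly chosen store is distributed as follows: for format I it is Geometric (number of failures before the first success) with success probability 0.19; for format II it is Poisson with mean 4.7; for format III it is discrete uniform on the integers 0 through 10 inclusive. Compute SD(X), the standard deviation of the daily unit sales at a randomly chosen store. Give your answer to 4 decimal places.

3.2312

Per component, I: μ=4.26316, E[X²]=40.6122; II: μ=4.7, E[X²]=26.79; III: μ=5, E[X²]=35.
E[X] = 0.2·4.26316 + 0.4·4.7 + 0.4·5 = 4.73263.
E[X²] = 0.2·40.6122 + 0.4·26.79 + 0.4·35 = 32.8384.
Var(X) = E[X²] − (E[X])² = 32.8384 − 22.3978 = 10.4406.
SD(X) = √10.4406 = 3.2312.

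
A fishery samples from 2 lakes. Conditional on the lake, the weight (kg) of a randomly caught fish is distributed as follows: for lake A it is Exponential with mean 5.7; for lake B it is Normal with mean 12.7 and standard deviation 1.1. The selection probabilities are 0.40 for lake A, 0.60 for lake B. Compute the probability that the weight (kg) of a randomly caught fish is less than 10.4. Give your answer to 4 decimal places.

Conditional on each lake, P(X < 10.4): A: 0.838712; B: 0.0182681.
By total probability, P(X < 10.4) = 0.4·0.838712 + 0.6·0.0182681 = 0.346446.

0.3464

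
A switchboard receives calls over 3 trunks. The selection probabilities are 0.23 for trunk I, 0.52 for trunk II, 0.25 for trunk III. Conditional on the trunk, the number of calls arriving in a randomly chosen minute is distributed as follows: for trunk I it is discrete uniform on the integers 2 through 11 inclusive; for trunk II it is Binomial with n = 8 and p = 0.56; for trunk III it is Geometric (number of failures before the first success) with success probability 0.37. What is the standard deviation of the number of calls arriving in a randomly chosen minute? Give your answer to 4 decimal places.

2.6243

Per component, I: μ=6.5, E[X²]=50.5; II: μ=4.48, E[X²]=22.0416; III: μ=1.7027, E[X²]=7.5011.
E[X] = 0.23·6.5 + 0.52·4.48 + 0.25·1.7027 = 4.25028.
E[X²] = 0.23·50.5 + 0.52·22.0416 + 0.25·7.5011 = 24.9519.
Var(X) = E[X²] − (E[X])² = 24.9519 − 18.0648 = 6.88706.
SD(X) = √6.88706 = 2.62432.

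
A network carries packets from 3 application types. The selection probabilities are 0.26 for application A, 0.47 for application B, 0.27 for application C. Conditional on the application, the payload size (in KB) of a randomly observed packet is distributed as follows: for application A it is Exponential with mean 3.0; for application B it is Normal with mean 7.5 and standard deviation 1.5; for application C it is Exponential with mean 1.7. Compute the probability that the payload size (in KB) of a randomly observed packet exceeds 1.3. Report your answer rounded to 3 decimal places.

0.764

Conditional on each application, P(X > 1.3): A: 0.648344; B: 0.999982; C: 0.465471.
By total probability, P(X > 1.3) = 0.26·0.648344 + 0.47·0.999982 + 0.27·0.465471 = 0.764238.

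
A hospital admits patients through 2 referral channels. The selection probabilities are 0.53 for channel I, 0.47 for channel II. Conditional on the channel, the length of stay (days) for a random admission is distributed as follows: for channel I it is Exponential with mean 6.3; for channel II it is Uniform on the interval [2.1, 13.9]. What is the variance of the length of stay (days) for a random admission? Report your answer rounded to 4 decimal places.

27.2092

Per component, I: μ=6.3, E[X²]=79.38; II: μ=8, E[X²]=75.6033.
E[X] = 0.53·6.3 + 0.47·8 = 7.099.
E[X²] = 0.53·79.38 + 0.47·75.6033 = 77.605.
Var(X) = E[X²] − (E[X])² = 77.605 − 50.3958 = 27.2092.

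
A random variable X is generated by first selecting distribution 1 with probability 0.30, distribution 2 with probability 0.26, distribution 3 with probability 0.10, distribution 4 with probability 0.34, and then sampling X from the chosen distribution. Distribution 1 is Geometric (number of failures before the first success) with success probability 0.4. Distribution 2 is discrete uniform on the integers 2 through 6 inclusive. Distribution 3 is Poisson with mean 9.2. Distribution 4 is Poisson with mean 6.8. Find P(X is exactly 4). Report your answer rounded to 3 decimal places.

Conditional on each component, P(X = 4): 1: 0.05184; 2: 0.2; 3: 0.03016; 4: 0.0992252.
By total probability, P(X = 4) = 0.3·0.05184 + 0.26·0.2 + 0.1·0.03016 + 0.34·0.0992252 = 0.104305.

0.104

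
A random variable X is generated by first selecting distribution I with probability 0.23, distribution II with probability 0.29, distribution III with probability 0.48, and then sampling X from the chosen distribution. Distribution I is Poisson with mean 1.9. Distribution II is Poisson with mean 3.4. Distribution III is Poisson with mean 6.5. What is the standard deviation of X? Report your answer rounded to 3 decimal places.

2.893

Per component, I: μ=1.9, E[X²]=5.51; II: μ=3.4, E[X²]=14.96; III: μ=6.5, E[X²]=48.75.
E[X] = 0.23·1.9 + 0.29·3.4 + 0.48·6.5 = 4.543.
E[X²] = 0.23·5.51 + 0.29·14.96 + 0.48·48.75 = 29.0057.
Var(X) = E[X²] − (E[X])² = 29.0057 − 20.6388 = 8.36685.
SD(X) = √8.36685 = 2.89255.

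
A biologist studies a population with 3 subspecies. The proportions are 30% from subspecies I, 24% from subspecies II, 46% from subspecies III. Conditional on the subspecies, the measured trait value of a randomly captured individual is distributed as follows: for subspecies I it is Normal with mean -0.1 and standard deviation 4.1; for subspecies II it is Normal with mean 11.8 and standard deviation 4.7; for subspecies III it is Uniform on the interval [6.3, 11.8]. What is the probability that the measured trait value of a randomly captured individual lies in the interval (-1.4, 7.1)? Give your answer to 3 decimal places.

Conditional on each subspecies, P(-1.4 < X < 7.1): I: 0.58487; II: 0.156167; III: 0.145455.
By total probability, P(-1.4 < X < 7.1) = 0.3·0.58487 + 0.24·0.156167 + 0.46·0.145455 = 0.27985.

0.280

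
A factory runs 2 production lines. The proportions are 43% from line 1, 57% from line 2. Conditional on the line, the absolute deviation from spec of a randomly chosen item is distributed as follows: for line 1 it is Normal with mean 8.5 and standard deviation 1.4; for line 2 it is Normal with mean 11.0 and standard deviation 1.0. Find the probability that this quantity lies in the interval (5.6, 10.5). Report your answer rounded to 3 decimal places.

Conditional on each line, P(5.6 < X < 10.5): 1: 0.904277; 2: 0.308538.
By total probability, P(5.6 < X < 10.5) = 0.43·0.904277 + 0.57·0.308538 = 0.564705.

0.565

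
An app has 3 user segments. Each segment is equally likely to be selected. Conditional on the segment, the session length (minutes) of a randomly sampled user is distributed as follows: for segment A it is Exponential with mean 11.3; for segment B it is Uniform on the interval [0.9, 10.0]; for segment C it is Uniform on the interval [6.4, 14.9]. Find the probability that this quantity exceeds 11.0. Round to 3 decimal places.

Conditional on each segment, P(X > 11.0): A: 0.377777; B: 0; C: 0.458824.
By total probability, P(X > 11.0) = 0.333333·0.377777 + 0.333333·0 + 0.333333·0.458824 = 0.278867.

0.279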